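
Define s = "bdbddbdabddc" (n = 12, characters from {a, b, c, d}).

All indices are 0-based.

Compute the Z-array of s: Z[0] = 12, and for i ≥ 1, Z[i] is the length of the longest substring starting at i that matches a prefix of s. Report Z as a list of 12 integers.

[12, 0, 2, 0, 0, 2, 0, 0, 2, 0, 0, 0]

Z[0]=12
i=1: outside box; Z[1]=0
i=2: outside box; Z[2]=2 grow→box=[2,4)
i=3: min(r-i=1, Z[1]=0)=0; Z[3]=0
i=4: outside box; Z[4]=0
i=5: outside box; Z[5]=2 grow→box=[5,7)
i=6: min(r-i=1, Z[1]=0)=0; Z[6]=0
i=7: outside box; Z[7]=0
i=8: outside box; Z[8]=2 grow→box=[8,10)
i=9: min(r-i=1, Z[1]=0)=0; Z[9]=0
i=10: outside box; Z[10]=0
i=11: outside box; Z[11]=0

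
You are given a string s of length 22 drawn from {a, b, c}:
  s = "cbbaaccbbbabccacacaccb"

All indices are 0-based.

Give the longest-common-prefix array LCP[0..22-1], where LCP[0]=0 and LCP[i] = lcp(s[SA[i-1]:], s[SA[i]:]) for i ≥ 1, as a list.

sorted suffixes:
  #0 SA[0]=3  'aaccbbbabccacacaccb'
  #1 SA[1]=10  'abccacacaccb'
  #2 SA[2]=14  'acacaccb'
  #3 SA[3]=16  'acaccb'
  #4 SA[4]=18  'accb'
  #5 SA[5]=4  'accbbbabccacacaccb'
  #6 SA[6]=21  'b'
  #7 SA[7]=2  'baaccbbbabccacacaccb'
  #8 SA[8]=9  'babccacacaccb'
  #9 SA[9]=1  'bbaaccbbbabccacacaccb'
  #10 SA[10]=8  'bbabccacacaccb'
  #11 SA[11]=7  'bbbabccacacaccb'
  #12 SA[12]=11  'bccacacaccb'
  #13 SA[13]=13  'cacacaccb'
  #14 SA[14]=15  'cacaccb'
  #15 SA[15]=17  'caccb'
  #16 SA[16]=20  'cb'
  #17 SA[17]=0  'cbbaaccbbbabccacacaccb'
  #18 SA[18]=6  'cbbbabccacacaccb'
  #19 SA[19]=12  'ccacacaccb'
  #20 SA[20]=19  'ccb'
  #21 SA[21]=5  'ccbbbabccacacaccb'

SA = [3, 10, 14, 16, 18, 4, 21, 2, 9, 1, 8, 7, 11, 13, 15, 17, 20, 0, 6, 12, 19, 5]
i: (SA[i-1],SA[i]) lcp shared
  1: (3,10) 1 'a'
  2: (10,14) 1 'a'
  3: (14,16) 4 'acac'
  4: (16,18) 2 'ac'
  5: (18,4) 4 'accb'
  6: (4,21) 0 ''
  7: (21,2) 1 'b'
  8: (2,9) 2 'ba'
  9: (9,1) 1 'b'
  10: (1,8) 3 'bba'
  11: (8,7) 2 'bb'
  12: (7,11) 1 'b'
  13: (11,13) 0 ''
  14: (13,15) 5 'cacac'
  15: (15,17) 3 'cac'
  16: (17,20) 1 'c'
  17: (20,0) 2 'cb'
  18: (0,6) 3 'cbb'
  19: (6,12) 1 'c'
  20: (12,19) 2 'cc'
  21: (19,5) 3 'ccb'

[0, 1, 1, 4, 2, 4, 0, 1, 2, 1, 3, 2, 1, 0, 5, 3, 1, 2, 3, 1, 2, 3]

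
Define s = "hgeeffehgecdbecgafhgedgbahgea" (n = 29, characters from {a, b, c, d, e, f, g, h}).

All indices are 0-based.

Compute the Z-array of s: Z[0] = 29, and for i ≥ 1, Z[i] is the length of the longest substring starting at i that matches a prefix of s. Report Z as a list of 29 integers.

Z[0]=29
i=1: fresh scan; Z[1]=0
i=2: fresh scan; Z[2]=0
i=3: fresh scan; Z[3]=0
i=4: fresh scan; Z[4]=0
i=5: fresh scan; Z[5]=0
i=6: fresh scan; Z[6]=0
i=7: fresh scan; Z[7]=3 scan→box=[7,10)
i=8: min(r-i=2, Z[1]=0)=0; Z[8]=0
i=9: min(r-i=1, Z[2]=0)=0; Z[9]=0
i=10: fresh scan; Z[10]=0
i=11: fresh scan; Z[11]=0
i=12: fresh scan; Z[12]=0
i=13: fresh scan; Z[13]=0
i=14: fresh scan; Z[14]=0
i=15: fresh scan; Z[15]=0
i=16: fresh scan; Z[16]=0
i=17: fresh scan; Z[17]=0
i=18: fresh scan; Z[18]=3 scan→box=[18,21)
i=19: min(r-i=2, Z[1]=0)=0; Z[19]=0
i=20: min(r-i=1, Z[2]=0)=0; Z[20]=0
i=21: fresh scan; Z[21]=0
i=22: fresh scan; Z[22]=0
i=23: fresh scan; Z[23]=0
i=24: fresh scan; Z[24]=0
i=25: fresh scan; Z[25]=3 scan→box=[25,28)
i=26: min(r-i=2, Z[1]=0)=0; Z[26]=0
i=27: min(r-i=1, Z[2]=0)=0; Z[27]=0
i=28: fresh scan; Z[28]=0

[29, 0, 0, 0, 0, 0, 0, 3, 0, 0, 0, 0, 0, 0, 0, 0, 0, 0, 3, 0, 0, 0, 0, 0, 0, 3, 0, 0, 0]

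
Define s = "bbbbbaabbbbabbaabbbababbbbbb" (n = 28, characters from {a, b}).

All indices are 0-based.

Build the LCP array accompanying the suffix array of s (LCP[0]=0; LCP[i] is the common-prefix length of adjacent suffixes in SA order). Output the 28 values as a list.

[0, 5, 1, 2, 3, 4, 5, 0, 1, 6, 2, 3, 4, 1, 2, 7, 3, 4, 2, 3, 4, 5, 3, 4, 5, 4, 5, 5]

rank→(start, suffix):
  0 → (14, 'aabbbababbbbbb')
  1 → (5, 'aabbbbabbaabbbababbbbbb')
  2 → (19, 'ababbbbbb')
  3 → (11, 'abbaabbbababbbbbb')
  4 → (15, 'abbbababbbbbb')
  5 → (6, 'abbbbabbaabbbababbbbbb')
  6 → (21, 'abbbbbb')
  7 → (27, 'b')
  8 → (13, 'baabbbababbbbbb')
  9 → (4, 'baabbbbabbaabbbababbbbbb')
  10 → (18, 'bababbbbbb')
  11 → (10, 'babbaabbbababbbbbb')
  12 → (20, 'babbbbbb')
  13 → (26, 'bb')
  14 → (12, 'bbaabbbababbbbbb')
  15 → (3, 'bbaabbbbabbaabbbababbbbbb')
  16 → (17, 'bbababbbbbb')
  17 → (9, 'bbabbaabbbababbbbbb')
  18 → (25, 'bbb')
  19 → (2, 'bbbaabbbbabbaabbbababbbbbb')
  20 → (16, 'bbbababbbbbb')
  21 → (8, 'bbbabbaabbbababbbbbb')
  22 → (24, 'bbbb')
  23 → (1, 'bbbbaabbbbabbaabbbababbbbbb')
  24 → (7, 'bbbbabbaabbbababbbbbb')
  25 → (23, 'bbbbb')
  26 → (0, 'bbbbbaabbbbabbaabbbababbbbbb')
  27 → (22, 'bbbbbb')

SA = [14, 5, 19, 11, 15, 6, 21, 27, 13, 4, 18, 10, 20, 26, 12, 3, 17, 9, 25, 2, 16, 8, 24, 1, 7, 23, 0, 22]
[i] adj suffixes → lcp
  [1] 14/5 → 5 ('aabbb')
  [2] 5/19 → 1 ('a')
  [3] 19/11 → 2 ('ab')
  [4] 11/15 → 3 ('abb')
  [5] 15/6 → 4 ('abbb')
  [6] 6/21 → 5 ('abbbb')
  [7] 21/27 → 0 ('')
  [8] 27/13 → 1 ('b')
  [9] 13/4 → 6 ('baabbb')
  [10] 4/18 → 2 ('ba')
  [11] 18/10 → 3 ('bab')
  [12] 10/20 → 4 ('babb')
  [13] 20/26 → 1 ('b')
  [14] 26/12 → 2 ('bb')
  [15] 12/3 → 7 ('bbaabbb')
  [16] 3/17 → 3 ('bba')
  [17] 17/9 → 4 ('bbab')
  [18] 9/25 → 2 ('bb')
  [19] 25/2 → 3 ('bbb')
  [20] 2/16 → 4 ('bbba')
  [21] 16/8 → 5 ('bbbab')
  [22] 8/24 → 3 ('bbb')
  [23] 24/1 → 4 ('bbbb')
  [24] 1/7 → 5 ('bbbba')
  [25] 7/23 → 4 ('bbbb')
  [26] 23/0 → 5 ('bbbbb')
  [27] 0/22 → 5 ('bbbbb')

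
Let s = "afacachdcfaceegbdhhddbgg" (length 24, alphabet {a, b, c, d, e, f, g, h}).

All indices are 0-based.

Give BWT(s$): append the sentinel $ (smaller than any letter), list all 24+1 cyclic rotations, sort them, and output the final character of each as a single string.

gffc$gdaadadhhbceacgebchd

rank  rotation                   last
    0  $afacachdcfaceegbdhhddbgg  g
    1  acachdcfaceegbdhhddbgg$af  f
    2  aceegbdhhddbgg$afacachdcf  f
    3  achdcfaceegbdhhddbgg$afac  c
    4  afacachdcfaceegbdhhddbgg$  $
    5  bdhhddbgg$afacachdcfaceeg  g
    6  bgg$afacachdcfaceegbdhhdd  d
    7  cachdcfaceegbdhhddbgg$afa  a
    8  ceegbdhhddbgg$afacachdcfa  a
    9  cfaceegbdhhddbgg$afacachd  d
   10  chdcfaceegbdhhddbgg$afaca  a
   11  dbgg$afacachdcfaceegbdhhd  d
   12  dcfaceegbdhhddbgg$afacach  h
   13  ddbgg$afacachdcfaceegbdhh  h
   14  dhhddbgg$afacachdcfaceegb  b
   15  eegbdhhddbgg$afacachdcfac  c
   16  egbdhhddbgg$afacachdcface  e
   17  facachdcfaceegbdhhddbgg$a  a
   18  faceegbdhhddbgg$afacachdc  c
   19  g$afacachdcfaceegbdhhddbg  g
   20  gbdhhddbgg$afacachdcfacee  e
   21  gg$afacachdcfaceegbdhhddb  b
   22  hdcfaceegbdhhddbgg$afacac  c
   23  hddbgg$afacachdcfaceegbdh  h
   24  hhddbgg$afacachdcfaceegbd  d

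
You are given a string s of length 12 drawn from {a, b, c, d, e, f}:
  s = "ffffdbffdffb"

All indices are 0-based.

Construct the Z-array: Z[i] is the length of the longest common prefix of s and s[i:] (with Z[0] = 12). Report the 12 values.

Z[0]=12
i=1: outside box; Z[1]=3 grow→box=[1,4)
i=2: min(r-i=2, Z[1]=3)=2; Z[2]=2
i=3: min(r-i=1, Z[2]=2)=1; Z[3]=1
i=4: outside box; Z[4]=0
i=5: outside box; Z[5]=0
i=6: outside box; Z[6]=2 grow→box=[6,8)
i=7: min(r-i=1, Z[1]=3)=1; Z[7]=1
i=8: outside box; Z[8]=0
i=9: outside box; Z[9]=2 grow→box=[9,11)
i=10: min(r-i=1, Z[1]=3)=1; Z[10]=1
i=11: outside box; Z[11]=0

[12, 3, 2, 1, 0, 0, 2, 1, 0, 2, 1, 0]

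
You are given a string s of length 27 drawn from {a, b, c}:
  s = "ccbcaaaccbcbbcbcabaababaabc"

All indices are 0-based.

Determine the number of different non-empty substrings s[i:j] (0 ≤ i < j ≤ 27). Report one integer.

323

rank | idx | suffix
   0 |   4 | aaaccbcbbcbcabaababaabc
   1 |  18 | aababaabc
   2 |  23 | aabc
   3 |   5 | aaccbcbbcbcabaababaabc
   4 |  16 | abaababaabc
   5 |  21 | abaabc
   6 |  19 | ababaabc
   7 |  24 | abc
   8 |   6 | accbcbbcbcabaababaabc
   9 |  17 | baababaabc
  10 |  22 | baabc
  11 |  20 | babaabc
  12 |  11 | bbcbcabaababaabc
  13 |  25 | bc
  14 |   2 | bcaaaccbcbbcbcabaababaabc
  15 |  14 | bcabaababaabc
  16 |   9 | bcbbcbcabaababaabc
  17 |  12 | bcbcabaababaabc
  18 |  26 | c
  19 |   3 | caaaccbcbbcbcabaababaabc
  20 |  15 | cabaababaabc
  21 |  10 | cbbcbcabaababaabc
  22 |   1 | cbcaaaccbcbbcbcabaababaabc
  23 |  13 | cbcabaababaabc
  24 |   8 | cbcbbcbcabaababaabc
  25 |   0 | ccbcaaaccbcbbcbcabaababaabc
  26 |   7 | ccbcbbcbcabaababaabc

SA = [4, 18, 23, 5, 16, 21, 19, 24, 6, 17, 22, 20, 11, 25, 2, 14, 9, 12, 26, 3, 15, 10, 1, 13, 8, 0, 7]
rank  pair      lcp
   1  s[4:],s[18:]  2  'aa'
   2  s[18:],s[23:]  3  'aab'
   3  s[23:],s[5:]  2  'aa'
   4  s[5:],s[16:]  1  'a'
   5  s[16:],s[21:]  5  'abaab'
   6  s[21:],s[19:]  3  'aba'
   7  s[19:],s[24:]  2  'ab'
   8  s[24:],s[6:]  1  'a'
   9  s[6:],s[17:]  0  ''
  10  s[17:],s[22:]  4  'baab'
  11  s[22:],s[20:]  2  'ba'
  12  s[20:],s[11:]  1  'b'
  13  s[11:],s[25:]  1  'b'
  14  s[25:],s[2:]  2  'bc'
  15  s[2:],s[14:]  3  'bca'
  16  s[14:],s[9:]  2  'bc'
  17  s[9:],s[12:]  3  'bcb'
  18  s[12:],s[26:]  0  ''
  19  s[26:],s[3:]  1  'c'
  20  s[3:],s[15:]  2  'ca'
  21  s[15:],s[10:]  1  'c'
  22  s[10:],s[1:]  2  'cb'
  23  s[1:],s[13:]  4  'cbca'
  24  s[13:],s[8:]  3  'cbc'
  25  s[8:],s[0:]  1  'c'
  26  s[0:],s[7:]  4  'ccbc'

n(n+1)/2 = 27·28/2 = 378
Σ LCP = 0 + 2 + 3 + 2 + 1 + 5 + 3 + 2 + 1 + 0 + 4 + 2 + 1 + 1 + 2 + 3 + 2 + 3 + 0 + 1 + 2 + 1 + 2 + 4 + 3 + 1 + 4 = 55
distinct = 378 − 55 = 323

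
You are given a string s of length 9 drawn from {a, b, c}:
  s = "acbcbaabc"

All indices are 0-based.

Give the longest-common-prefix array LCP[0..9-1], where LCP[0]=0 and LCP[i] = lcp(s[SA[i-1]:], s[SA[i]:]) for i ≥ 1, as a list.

rank | idx | suffix
   0 |   5 | aabc
   1 |   6 | abc
   2 |   0 | acbcbaabc
   3 |   4 | baabc
   4 |   7 | bc
   5 |   2 | bcbaabc
   6 |   8 | c
   7 |   3 | cbaabc
   8 |   1 | cbcbaabc

SA = [5, 6, 0, 4, 7, 2, 8, 3, 1]
[i] adj suffixes → lcp
  [1] 5/6 → 1 ('a')
  [2] 6/0 → 1 ('a')
  [3] 0/4 → 0 ('')
  [4] 4/7 → 1 ('b')
  [5] 7/2 → 2 ('bc')
  [6] 2/8 → 0 ('')
  [7] 8/3 → 1 ('c')
  [8] 3/1 → 2 ('cb')

[0, 1, 1, 0, 1, 2, 0, 1, 2]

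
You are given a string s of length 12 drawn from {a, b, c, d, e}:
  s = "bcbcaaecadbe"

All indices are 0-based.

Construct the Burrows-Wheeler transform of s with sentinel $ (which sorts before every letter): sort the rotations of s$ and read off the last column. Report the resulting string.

eccac$dbebaba

rank  rotation       last
    0  $bcbcaaecadbe  e
    1  aaecadbe$bcbc  c
    2  adbe$bcbcaaec  c
    3  aecadbe$bcbca  a
    4  bcaaecadbe$bc  c
    5  bcbcaaecadbe$  $
    6  be$bcbcaaecad  d
    7  caaecadbe$bcb  b
    8  cadbe$bcbcaae  e
    9  cbcaaecadbe$b  b
   10  dbe$bcbcaaeca  a
   11  e$bcbcaaecadb  b
   12  ecadbe$bcbcaa  a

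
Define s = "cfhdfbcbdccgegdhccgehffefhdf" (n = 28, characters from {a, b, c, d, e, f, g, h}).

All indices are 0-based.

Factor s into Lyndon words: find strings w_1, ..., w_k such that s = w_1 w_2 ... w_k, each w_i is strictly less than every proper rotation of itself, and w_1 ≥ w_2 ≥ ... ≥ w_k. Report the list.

["cfhdf", "bcbdccgegdhccgehffefhdf"]

emit factor 1: 'cfhdf' (i=0, period=5)
emit factor 2: 'bcbdccgegdhccgehffefhdf' (i=5, period=23)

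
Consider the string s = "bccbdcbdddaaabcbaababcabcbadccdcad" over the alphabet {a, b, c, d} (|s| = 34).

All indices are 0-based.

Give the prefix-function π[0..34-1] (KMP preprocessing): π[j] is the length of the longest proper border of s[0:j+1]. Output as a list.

π[0] = 0
j=1 s[j]='c': π[1]=0 (border '')
j=2 s[j]='c': π[2]=0 (border '')
j=3 s[j]='b': π[3]=1 (border 'b')
j=4 s[j]='d': k: 1→0; π[4]=0 (border '')
j=5 s[j]='c': π[5]=0 (border '')
j=6 s[j]='b': π[6]=1 (border 'b')
j=7 s[j]='d': k: 1→0; π[7]=0 (border '')
j=8 s[j]='d': π[8]=0 (border '')
j=9 s[j]='d': π[9]=0 (border '')
j=10 s[j]='a': π[10]=0 (border '')
j=11 s[j]='a': π[11]=0 (border '')
j=12 s[j]='a': π[12]=0 (border '')
j=13 s[j]='b': π[13]=1 (border 'b')
j=14 s[j]='c': π[14]=2 (border 'bc')
j=15 s[j]='b': k: 2→0; π[15]=1 (border 'b')
j=16 s[j]='a': k: 1→0; π[16]=0 (border '')
j=17 s[j]='a': π[17]=0 (border '')
j=18 s[j]='b': π[18]=1 (border 'b')
j=19 s[j]='a': k: 1→0; π[19]=0 (border '')
j=20 s[j]='b': π[20]=1 (border 'b')
j=21 s[j]='c': π[21]=2 (border 'bc')
j=22 s[j]='a': k: 2→0; π[22]=0 (border '')
j=23 s[j]='b': π[23]=1 (border 'b')
j=24 s[j]='c': π[24]=2 (border 'bc')
j=25 s[j]='b': k: 2→0; π[25]=1 (border 'b')
j=26 s[j]='a': k: 1→0; π[26]=0 (border '')
j=27 s[j]='d': π[27]=0 (border '')
j=28 s[j]='c': π[28]=0 (border '')
j=29 s[j]='c': π[29]=0 (border '')
j=30 s[j]='d': π[30]=0 (border '')
j=31 s[j]='c': π[31]=0 (border '')
j=32 s[j]='a': π[32]=0 (border '')
j=33 s[j]='d': π[33]=0 (border '')

[0, 0, 0, 1, 0, 0, 1, 0, 0, 0, 0, 0, 0, 1, 2, 1, 0, 0, 1, 0, 1, 2, 0, 1, 2, 1, 0, 0, 0, 0, 0, 0, 0, 0]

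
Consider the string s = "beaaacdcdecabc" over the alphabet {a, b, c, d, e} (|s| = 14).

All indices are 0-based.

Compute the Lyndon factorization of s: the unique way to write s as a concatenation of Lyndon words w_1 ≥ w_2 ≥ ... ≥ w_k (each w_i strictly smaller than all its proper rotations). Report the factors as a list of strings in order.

emit factor 1: 'be' (i=0, period=2)
emit factor 2: 'aaacdcdecabc' (i=2, period=12)

["be", "aaacdcdecabc"]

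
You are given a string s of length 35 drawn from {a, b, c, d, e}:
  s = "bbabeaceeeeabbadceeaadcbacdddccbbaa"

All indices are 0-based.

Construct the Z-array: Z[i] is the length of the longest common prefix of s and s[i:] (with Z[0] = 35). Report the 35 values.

Z[0]=35
i=1: outside box; Z[1]=1 extend→box=[1,2)
i=2: outside box; Z[2]=0
i=3: outside box; Z[3]=1 extend→box=[3,4)
i=4: outside box; Z[4]=0
i=5: outside box; Z[5]=0
i=6: outside box; Z[6]=0
i=7: outside box; Z[7]=0
i=8: outside box; Z[8]=0
i=9: outside box; Z[9]=0
i=10: outside box; Z[10]=0
i=11: outside box; Z[11]=0
i=12: outside box; Z[12]=3 extend→box=[12,15)
i=13: min(r-i=2, Z[1]=1)=1; Z[13]=1
i=14: min(r-i=1, Z[2]=0)=0; Z[14]=0
i=15: outside box; Z[15]=0
i=16: outside box; Z[16]=0
i=17: outside box; Z[17]=0
i=18: outside box; Z[18]=0
i=19: outside box; Z[19]=0
i=20: outside box; Z[20]=0
i=21: outside box; Z[21]=0
i=22: outside box; Z[22]=0
i=23: outside box; Z[23]=1 extend→box=[23,24)
i=24: outside box; Z[24]=0
i=25: outside box; Z[25]=0
i=26: outside box; Z[26]=0
i=27: outside box; Z[27]=0
i=28: outside box; Z[28]=0
i=29: outside box; Z[29]=0
i=30: outside box; Z[30]=0
i=31: outside box; Z[31]=3 extend→box=[31,34)
i=32: min(r-i=2, Z[1]=1)=1; Z[32]=1
i=33: min(r-i=1, Z[2]=0)=0; Z[33]=0
i=34: outside box; Z[34]=0

[35, 1, 0, 1, 0, 0, 0, 0, 0, 0, 0, 0, 3, 1, 0, 0, 0, 0, 0, 0, 0, 0, 0, 1, 0, 0, 0, 0, 0, 0, 0, 3, 1, 0, 0]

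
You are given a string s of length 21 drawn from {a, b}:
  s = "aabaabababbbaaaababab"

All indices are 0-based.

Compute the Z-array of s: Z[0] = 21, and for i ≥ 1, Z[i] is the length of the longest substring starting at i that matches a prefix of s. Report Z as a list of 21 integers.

[21, 1, 0, 4, 1, 0, 1, 0, 1, 0, 0, 0, 2, 2, 4, 1, 0, 1, 0, 1, 0]

Z[0]=21
i=1: outside box; Z[1]=1 grow→box=[1,2)
i=2: outside box; Z[2]=0
i=3: outside box; Z[3]=4 grow→box=[3,7)
i=4: min(r-i=3, Z[1]=1)=1; Z[4]=1
i=5: min(r-i=2, Z[2]=0)=0; Z[5]=0
i=6: min(r-i=1, Z[3]=4)=1; Z[6]=1
i=7: outside box; Z[7]=0
i=8: outside box; Z[8]=1 grow→box=[8,9)
i=9: outside box; Z[9]=0
i=10: outside box; Z[10]=0
i=11: outside box; Z[11]=0
i=12: outside box; Z[12]=2 grow→box=[12,14)
i=13: min(r-i=1, Z[1]=1)=1; Z[13]=2 grow→box=[13,15)
i=14: min(r-i=1, Z[1]=1)=1; Z[14]=4 grow→box=[14,18)
i=15: min(r-i=3, Z[1]=1)=1; Z[15]=1
i=16: min(r-i=2, Z[2]=0)=0; Z[16]=0
i=17: min(r-i=1, Z[3]=4)=1; Z[17]=1
i=18: outside box; Z[18]=0
i=19: outside box; Z[19]=1 grow→box=[19,20)
i=20: outside box; Z[20]=0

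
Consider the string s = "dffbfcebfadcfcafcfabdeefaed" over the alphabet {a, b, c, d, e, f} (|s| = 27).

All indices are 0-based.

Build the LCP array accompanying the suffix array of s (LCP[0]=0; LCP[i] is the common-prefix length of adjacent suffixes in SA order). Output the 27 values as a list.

rank→(start, suffix):
  0 → (18, 'abdeefaed')
  1 → (9, 'adcfcafcfabdeefaed')
  2 → (24, 'aed')
  3 → (14, 'afcfabdeefaed')
  4 → (19, 'bdeefaed')
  5 → (7, 'bfadcfcafcfabdeefaed')
  6 → (3, 'bfcebfadcfcafcfabdeefaed')
  7 → (13, 'cafcfabdeefaed')
  8 → (5, 'cebfadcfcafcfabdeefaed')
  9 → (16, 'cfabdeefaed')
  10 → (11, 'cfcafcfabdeefaed')
  11 → (26, 'd')
  12 → (10, 'dcfcafcfabdeefaed')
  13 → (20, 'deefaed')
  14 → (0, 'dffbfcebfadcfcafcfabdeefaed')
  15 → (6, 'ebfadcfcafcfabdeefaed')
  16 → (25, 'ed')
  17 → (21, 'eefaed')
  18 → (22, 'efaed')
  19 → (17, 'fabdeefaed')
  20 → (8, 'fadcfcafcfabdeefaed')
  21 → (23, 'faed')
  22 → (2, 'fbfcebfadcfcafcfabdeefaed')
  23 → (12, 'fcafcfabdeefaed')
  24 → (4, 'fcebfadcfcafcfabdeefaed')
  25 → (15, 'fcfabdeefaed')
  26 → (1, 'ffbfcebfadcfcafcfabdeefaed')

SA = [18, 9, 24, 14, 19, 7, 3, 13, 5, 16, 11, 26, 10, 20, 0, 6, 25, 21, 22, 17, 8, 23, 2, 12, 4, 15, 1]
[i] adj suffixes → lcp
  [1] 18/9 → 1 ('a')
  [2] 9/24 → 1 ('a')
  [3] 24/14 → 1 ('a')
  [4] 14/19 → 0 ('')
  [5] 19/7 → 1 ('b')
  [6] 7/3 → 2 ('bf')
  [7] 3/13 → 0 ('')
  [8] 13/5 → 1 ('c')
  [9] 5/16 → 1 ('c')
  [10] 16/11 → 2 ('cf')
  [11] 11/26 → 0 ('')
  [12] 26/10 → 1 ('d')
  [13] 10/20 → 1 ('d')
  [14] 20/0 → 1 ('d')
  [15] 0/6 → 0 ('')
  [16] 6/25 → 1 ('e')
  [17] 25/21 → 1 ('e')
  [18] 21/22 → 1 ('e')
  [19] 22/17 → 0 ('')
  [20] 17/8 → 2 ('fa')
  [21] 8/23 → 2 ('fa')
  [22] 23/2 → 1 ('f')
  [23] 2/12 → 1 ('f')
  [24] 12/4 → 2 ('fc')
  [25] 4/15 → 2 ('fc')
  [26] 15/1 → 1 ('f')

[0, 1, 1, 1, 0, 1, 2, 0, 1, 1, 2, 0, 1, 1, 1, 0, 1, 1, 1, 0, 2, 2, 1, 1, 2, 2, 1]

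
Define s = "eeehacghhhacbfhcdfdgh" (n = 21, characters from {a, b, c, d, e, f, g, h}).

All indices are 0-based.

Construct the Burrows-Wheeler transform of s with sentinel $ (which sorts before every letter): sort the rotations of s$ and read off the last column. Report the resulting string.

rank  rotation                last
    0  $eeehacghhhacbfhcdfdgh  h
    1  acbfhcdfdgh$eeehacghhh  h
    2  acghhhacbfhcdfdgh$eeeh  h
    3  bfhcdfdgh$eeehacghhhac  c
    4  cbfhcdfdgh$eeehacghhha  a
    5  cdfdgh$eeehacghhhacbfh  h
    6  cghhhacbfhcdfdgh$eeeha  a
    7  dfdgh$eeehacghhhacbfhc  c
    8  dgh$eeehacghhhacbfhcdf  f
    9  eeehacghhhacbfhcdfdgh$  $
   10  eehacghhhacbfhcdfdgh$e  e
   11  ehacghhhacbfhcdfdgh$ee  e
   12  fdgh$eeehacghhhacbfhcd  d
   13  fhcdfdgh$eeehacghhhacb  b
   14  gh$eeehacghhhacbfhcdfd  d
   15  ghhhacbfhcdfdgh$eeehac  c
   16  h$eeehacghhhacbfhcdfdg  g
   17  hacbfhcdfdgh$eeehacghh  h
   18  hacghhhacbfhcdfdgh$eee  e
   19  hcdfdgh$eeehacghhhacbf  f
   20  hhacbfhcdfdgh$eeehacgh  h
   21  hhhacbfhcdfdgh$eeehacg  g

hhhcahacf$eedbdcghefhg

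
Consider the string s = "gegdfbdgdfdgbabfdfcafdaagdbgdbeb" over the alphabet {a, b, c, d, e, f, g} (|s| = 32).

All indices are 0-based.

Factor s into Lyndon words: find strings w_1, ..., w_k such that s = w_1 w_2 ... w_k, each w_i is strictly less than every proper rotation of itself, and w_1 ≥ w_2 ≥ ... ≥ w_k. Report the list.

emit factor 1: 'g' (i=0, period=1)
emit factor 2: 'eg' (i=1, period=2)
emit factor 3: 'df' (i=3, period=2)
emit factor 4: 'bdgdfdg' (i=5, period=7)
emit factor 5: 'b' (i=12, period=1)
emit factor 6: 'abfdfcafd' (i=13, period=9)
emit factor 7: 'aagdbgdbeb' (i=22, period=10)

["g", "eg", "df", "bdgdfdg", "b", "abfdfcafd", "aagdbgdbeb"]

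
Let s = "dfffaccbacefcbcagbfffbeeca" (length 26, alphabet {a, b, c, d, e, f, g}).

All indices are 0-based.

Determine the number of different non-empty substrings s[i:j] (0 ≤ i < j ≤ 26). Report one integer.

rank | idx | suffix
   0 |  25 | a
   1 |   4 | accbacefcbcagbfffbeeca
   2 |   8 | acefcbcagbfffbeeca
   3 |  15 | agbfffbeeca
   4 |   7 | bacefcbcagbfffbeeca
   5 |  13 | bcagbfffbeeca
   6 |  21 | beeca
   7 |  17 | bfffbeeca
   8 |  24 | ca
   9 |  14 | cagbfffbeeca
  10 |   6 | cbacefcbcagbfffbeeca
  11 |  12 | cbcagbfffbeeca
  12 |   5 | ccbacefcbcagbfffbeeca
  13 |   9 | cefcbcagbfffbeeca
  14 |   0 | dfffaccbacefcbcagbfffbeeca
  15 |  23 | eca
  16 |  22 | eeca
  17 |  10 | efcbcagbfffbeeca
  18 |   3 | faccbacefcbcagbfffbeeca
  19 |  20 | fbeeca
  20 |  11 | fcbcagbfffbeeca
  21 |   2 | ffaccbacefcbcagbfffbeeca
  22 |  19 | ffbeeca
  23 |   1 | fffaccbacefcbcagbfffbeeca
  24 |  18 | fffbeeca
  25 |  16 | gbfffbeeca

SA = [25, 4, 8, 15, 7, 13, 21, 17, 24, 14, 6, 12, 5, 9, 0, 23, 22, 10, 3, 20, 11, 2, 19, 1, 18, 16]
rank  pair      lcp
   1  s[25:],s[4:]  1  'a'
   2  s[4:],s[8:]  2  'ac'
   3  s[8:],s[15:]  1  'a'
   4  s[15:],s[7:]  0  ''
   5  s[7:],s[13:]  1  'b'
   6  s[13:],s[21:]  1  'b'
   7  s[21:],s[17:]  1  'b'
   8  s[17:],s[24:]  0  ''
   9  s[24:],s[14:]  2  'ca'
  10  s[14:],s[6:]  1  'c'
  11  s[6:],s[12:]  2  'cb'
  12  s[12:],s[5:]  1  'c'
  13  s[5:],s[9:]  1  'c'
  14  s[9:],s[0:]  0  ''
  15  s[0:],s[23:]  0  ''
  16  s[23:],s[22:]  1  'e'
  17  s[22:],s[10:]  1  'e'
  18  s[10:],s[3:]  0  ''
  19  s[3:],s[20:]  1  'f'
  20  s[20:],s[11:]  1  'f'
  21  s[11:],s[2:]  1  'f'
  22  s[2:],s[19:]  2  'ff'
  23  s[19:],s[1:]  2  'ff'
  24  s[1:],s[18:]  3  'fff'
  25  s[18:],s[16:]  0  ''

n(n+1)/2 = 26·27/2 = 351
Σ LCP = 0 + 1 + 2 + 1 + 0 + 1 + 1 + 1 + 0 + 2 + 1 + 2 + 1 + 1 + 0 + 0 + 1 + 1 + 0 + 1 + 1 + 1 + 2 + 2 + 3 + 0 = 26
distinct = 351 − 26 = 325

325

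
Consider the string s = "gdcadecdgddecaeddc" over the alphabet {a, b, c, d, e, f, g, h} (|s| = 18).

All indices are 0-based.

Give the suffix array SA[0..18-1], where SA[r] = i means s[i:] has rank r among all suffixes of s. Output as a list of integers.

[3, 13, 17, 2, 12, 6, 16, 1, 15, 9, 10, 4, 7, 11, 5, 14, 0, 8]

sorted suffixes:
  #0 SA[0]=3  'adecdgddecaeddc'
  #1 SA[1]=13  'aeddc'
  #2 SA[2]=17  'c'
  #3 SA[3]=2  'cadecdgddecaeddc'
  #4 SA[4]=12  'caeddc'
  #5 SA[5]=6  'cdgddecaeddc'
  #6 SA[6]=16  'dc'
  #7 SA[7]=1  'dcadecdgddecaeddc'
  #8 SA[8]=15  'ddc'
  #9 SA[9]=9  'ddecaeddc'
  #10 SA[10]=10  'decaeddc'
  #11 SA[11]=4  'decdgddecaeddc'
  #12 SA[12]=7  'dgddecaeddc'
  #13 SA[13]=11  'ecaeddc'
  #14 SA[14]=5  'ecdgddecaeddc'
  #15 SA[15]=14  'eddc'
  #16 SA[16]=0  'gdcadecdgddecaeddc'
  #17 SA[17]=8  'gddecaeddc'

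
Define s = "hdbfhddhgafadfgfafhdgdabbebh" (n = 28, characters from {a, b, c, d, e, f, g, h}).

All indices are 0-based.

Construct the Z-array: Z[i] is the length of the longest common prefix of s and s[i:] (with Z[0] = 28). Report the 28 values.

[28, 0, 0, 0, 2, 0, 0, 1, 0, 0, 0, 0, 0, 0, 0, 0, 0, 0, 2, 0, 0, 0, 0, 0, 0, 0, 0, 1]

Z[0]=28
i=1: fresh scan; Z[1]=0
i=2: fresh scan; Z[2]=0
i=3: fresh scan; Z[3]=0
i=4: fresh scan; Z[4]=2 scan→box=[4,6)
i=5: min(r-i=1, Z[1]=0)=0; Z[5]=0
i=6: fresh scan; Z[6]=0
i=7: fresh scan; Z[7]=1 scan→box=[7,8)
i=8: fresh scan; Z[8]=0
i=9: fresh scan; Z[9]=0
i=10: fresh scan; Z[10]=0
i=11: fresh scan; Z[11]=0
i=12: fresh scan; Z[12]=0
i=13: fresh scan; Z[13]=0
i=14: fresh scan; Z[14]=0
i=15: fresh scan; Z[15]=0
i=16: fresh scan; Z[16]=0
i=17: fresh scan; Z[17]=0
i=18: fresh scan; Z[18]=2 scan→box=[18,20)
i=19: min(r-i=1, Z[1]=0)=0; Z[19]=0
i=20: fresh scan; Z[20]=0
i=21: fresh scan; Z[21]=0
i=22: fresh scan; Z[22]=0
i=23: fresh scan; Z[23]=0
i=24: fresh scan; Z[24]=0
i=25: fresh scan; Z[25]=0
i=26: fresh scan; Z[26]=0
i=27: fresh scan; Z[27]=1 scan→box=[27,28)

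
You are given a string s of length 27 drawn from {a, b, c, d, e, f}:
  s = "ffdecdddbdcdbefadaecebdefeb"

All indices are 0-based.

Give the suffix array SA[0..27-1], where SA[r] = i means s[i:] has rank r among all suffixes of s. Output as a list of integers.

sorted suffixes:
  #0 SA[0]=15  'adaecebdefeb'
  #1 SA[1]=17  'aecebdefeb'
  #2 SA[2]=26  'b'
  #3 SA[3]=8  'bdcdbefadaecebdefeb'
  #4 SA[4]=21  'bdefeb'
  #5 SA[5]=12  'befadaecebdefeb'
  #6 SA[6]=10  'cdbefadaecebdefeb'
  #7 SA[7]=4  'cdddbdcdbefadaecebdefeb'
  #8 SA[8]=19  'cebdefeb'
  #9 SA[9]=16  'daecebdefeb'
  #10 SA[10]=7  'dbdcdbefadaecebdefeb'
  #11 SA[11]=11  'dbefadaecebdefeb'
  #12 SA[12]=9  'dcdbefadaecebdefeb'
  #13 SA[13]=6  'ddbdcdbefadaecebdefeb'
  #14 SA[14]=5  'dddbdcdbefadaecebdefeb'
  #15 SA[15]=2  'decdddbdcdbefadaecebdefeb'
  #16 SA[16]=22  'defeb'
  #17 SA[17]=25  'eb'
  #18 SA[18]=20  'ebdefeb'
  #19 SA[19]=3  'ecdddbdcdbefadaecebdefeb'
  #20 SA[20]=18  'ecebdefeb'
  #21 SA[21]=13  'efadaecebdefeb'
  #22 SA[22]=23  'efeb'
  #23 SA[23]=14  'fadaecebdefeb'
  #24 SA[24]=1  'fdecdddbdcdbefadaecebdefeb'
  #25 SA[25]=24  'feb'
  #26 SA[26]=0  'ffdecdddbdcdbefadaecebdefeb'

[15, 17, 26, 8, 21, 12, 10, 4, 19, 16, 7, 11, 9, 6, 5, 2, 22, 25, 20, 3, 18, 13, 23, 14, 1, 24, 0]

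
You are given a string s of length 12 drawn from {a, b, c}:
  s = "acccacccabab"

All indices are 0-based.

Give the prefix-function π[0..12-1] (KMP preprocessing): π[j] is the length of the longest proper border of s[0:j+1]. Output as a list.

π[0] = 0
j=1 s[j]='c': π[1]=0 (border '')
j=2 s[j]='c': π[2]=0 (border '')
j=3 s[j]='c': π[3]=0 (border '')
j=4 s[j]='a': π[4]=1 (border 'a')
j=5 s[j]='c': π[5]=2 (border 'ac')
j=6 s[j]='c': π[6]=3 (border 'acc')
j=7 s[j]='c': π[7]=4 (border 'accc')
j=8 s[j]='a': π[8]=5 (border 'accca')
j=9 s[j]='b': k: 5→1→0; π[9]=0 (border '')
j=10 s[j]='a': π[10]=1 (border 'a')
j=11 s[j]='b': k: 1→0; π[11]=0 (border '')

[0, 0, 0, 0, 1, 2, 3, 4, 5, 0, 1, 0]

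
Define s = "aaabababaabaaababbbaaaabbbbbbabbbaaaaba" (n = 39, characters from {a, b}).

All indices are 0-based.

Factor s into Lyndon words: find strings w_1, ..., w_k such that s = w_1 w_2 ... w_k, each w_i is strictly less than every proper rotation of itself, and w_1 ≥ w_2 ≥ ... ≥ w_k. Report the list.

["aaabababaabaaababbb", "aaaabbbbbbabbb", "aaaab", "a"]

emit factor 1: 'aaabababaabaaababbb' (i=0, period=19)
emit factor 2: 'aaaabbbbbbabbb' (i=19, period=14)
emit factor 3: 'aaaab' (i=33, period=5)
emit factor 4: 'a' (i=38, period=1)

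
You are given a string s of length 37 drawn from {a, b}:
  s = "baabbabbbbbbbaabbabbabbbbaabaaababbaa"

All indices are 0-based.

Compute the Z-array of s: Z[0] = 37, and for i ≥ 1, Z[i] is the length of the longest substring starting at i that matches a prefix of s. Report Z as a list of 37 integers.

[37, 0, 0, 1, 2, 0, 1, 1, 1, 1, 1, 1, 8, 0, 0, 1, 2, 0, 1, 2, 0, 1, 1, 1, 4, 0, 0, 3, 0, 0, 0, 2, 0, 1, 3, 0, 0]

Z[0]=37
i=1: fresh scan; Z[1]=0
i=2: fresh scan; Z[2]=0
i=3: fresh scan; Z[3]=1 scan→box=[3,4)
i=4: fresh scan; Z[4]=2 scan→box=[4,6)
i=5: min(r-i=1, Z[1]=0)=0; Z[5]=0
i=6: fresh scan; Z[6]=1 scan→box=[6,7)
i=7: fresh scan; Z[7]=1 scan→box=[7,8)
i=8: fresh scan; Z[8]=1 scan→box=[8,9)
i=9: fresh scan; Z[9]=1 scan→box=[9,10)
i=10: fresh scan; Z[10]=1 scan→box=[10,11)
i=11: fresh scan; Z[11]=1 scan→box=[11,12)
i=12: fresh scan; Z[12]=8 scan→box=[12,20)
i=13: min(r-i=7, Z[1]=0)=0; Z[13]=0
i=14: min(r-i=6, Z[2]=0)=0; Z[14]=0
i=15: min(r-i=5, Z[3]=1)=1; Z[15]=1
i=16: min(r-i=4, Z[4]=2)=2; Z[16]=2
i=17: min(r-i=3, Z[5]=0)=0; Z[17]=0
i=18: min(r-i=2, Z[6]=1)=1; Z[18]=1
i=19: min(r-i=1, Z[7]=1)=1; Z[19]=2 scan→box=[19,21)
i=20: min(r-i=1, Z[1]=0)=0; Z[20]=0
i=21: fresh scan; Z[21]=1 scan→box=[21,22)
i=22: fresh scan; Z[22]=1 scan→box=[22,23)
i=23: fresh scan; Z[23]=1 scan→box=[23,24)
i=24: fresh scan; Z[24]=4 scan→box=[24,28)
i=25: min(r-i=3, Z[1]=0)=0; Z[25]=0
i=26: min(r-i=2, Z[2]=0)=0; Z[26]=0
i=27: min(r-i=1, Z[3]=1)=1; Z[27]=3 scan→box=[27,30)
i=28: min(r-i=2, Z[1]=0)=0; Z[28]=0
i=29: min(r-i=1, Z[2]=0)=0; Z[29]=0
i=30: fresh scan; Z[30]=0
i=31: fresh scan; Z[31]=2 scan→box=[31,33)
i=32: min(r-i=1, Z[1]=0)=0; Z[32]=0
i=33: fresh scan; Z[33]=1 scan→box=[33,34)
i=34: fresh scan; Z[34]=3 scan→box=[34,37)
i=35: min(r-i=2, Z[1]=0)=0; Z[35]=0
i=36: min(r-i=1, Z[2]=0)=0; Z[36]=0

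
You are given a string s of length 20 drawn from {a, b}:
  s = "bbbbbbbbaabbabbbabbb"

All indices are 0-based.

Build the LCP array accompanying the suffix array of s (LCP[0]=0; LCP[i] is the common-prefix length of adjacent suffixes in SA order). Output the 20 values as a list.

[0, 1, 3, 4, 0, 1, 2, 5, 1, 2, 3, 6, 2, 3, 4, 3, 4, 5, 6, 7]

sorted suffixes:
  #0 SA[0]=8  'aabbabbbabbb'
  #1 SA[1]=9  'abbabbbabbb'
  #2 SA[2]=16  'abbb'
  #3 SA[3]=12  'abbbabbb'
  #4 SA[4]=19  'b'
  #5 SA[5]=7  'baabbabbbabbb'
  #6 SA[6]=15  'babbb'
  #7 SA[7]=11  'babbbabbb'
  #8 SA[8]=18  'bb'
  #9 SA[9]=6  'bbaabbabbbabbb'
  #10 SA[10]=14  'bbabbb'
  #11 SA[11]=10  'bbabbbabbb'
  #12 SA[12]=17  'bbb'
  #13 SA[13]=5  'bbbaabbabbbabbb'
  #14 SA[14]=13  'bbbabbb'
  #15 SA[15]=4  'bbbbaabbabbbabbb'
  #16 SA[16]=3  'bbbbbaabbabbbabbb'
  #17 SA[17]=2  'bbbbbbaabbabbbabbb'
  #18 SA[18]=1  'bbbbbbbaabbabbbabbb'
  #19 SA[19]=0  'bbbbbbbbaabbabbbabbb'

SA = [8, 9, 16, 12, 19, 7, 15, 11, 18, 6, 14, 10, 17, 5, 13, 4, 3, 2, 1, 0]
rank  pair      lcp
   1  s[8:],s[9:]  1  'a'
   2  s[9:],s[16:]  3  'abb'
   3  s[16:],s[12:]  4  'abbb'
   4  s[12:],s[19:]  0  ''
   5  s[19:],s[7:]  1  'b'
   6  s[7:],s[15:]  2  'ba'
   7  s[15:],s[11:]  5  'babbb'
   8  s[11:],s[18:]  1  'b'
   9  s[18:],s[6:]  2  'bb'
  10  s[6:],s[14:]  3  'bba'
  11  s[14:],s[10:]  6  'bbabbb'
  12  s[10:],s[17:]  2  'bb'
  13  s[17:],s[5:]  3  'bbb'
  14  s[5:],s[13:]  4  'bbba'
  15  s[13:],s[4:]  3  'bbb'
  16  s[4:],s[3:]  4  'bbbb'
  17  s[3:],s[2:]  5  'bbbbb'
  18  s[2:],s[1:]  6  'bbbbbb'
  19  s[1:],s[0:]  7  'bbbbbbb'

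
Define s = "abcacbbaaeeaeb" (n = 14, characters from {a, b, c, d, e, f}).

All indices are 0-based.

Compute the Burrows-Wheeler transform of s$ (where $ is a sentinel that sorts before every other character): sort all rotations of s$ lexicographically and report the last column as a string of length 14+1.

bb$ceaebcabaeaa

rank  rotation         last
    0  $abcacbbaaeeaeb  b
    1  aaeeaeb$abcacbb  b
    2  abcacbbaaeeaeb$  $
    3  acbbaaeeaeb$abc  c
    4  aeb$abcacbbaaee  e
    5  aeeaeb$abcacbba  a
    6  b$abcacbbaaeeae  e
    7  baaeeaeb$abcacb  b
    8  bbaaeeaeb$abcac  c
    9  bcacbbaaeeaeb$a  a
   10  cacbbaaeeaeb$ab  b
   11  cbbaaeeaeb$abca  a
   12  eaeb$abcacbbaae  e
   13  eb$abcacbbaaeea  a
   14  eeaeb$abcacbbaa  a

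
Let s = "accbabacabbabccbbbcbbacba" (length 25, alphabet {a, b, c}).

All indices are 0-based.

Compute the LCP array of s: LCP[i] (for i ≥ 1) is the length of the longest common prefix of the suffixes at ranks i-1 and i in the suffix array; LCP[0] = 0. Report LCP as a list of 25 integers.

[0, 1, 2, 2, 1, 2, 2, 0, 2, 3, 2, 3, 1, 3, 2, 2, 1, 2, 0, 1, 3, 2, 3, 1, 3]

rank | idx | suffix
   0 |  24 | a
   1 |   4 | abacabbabccbbbcbbacba
   2 |   8 | abbabccbbbcbbacba
   3 |  11 | abccbbbcbbacba
   4 |   6 | acabbabccbbbcbbacba
   5 |  21 | acba
   6 |   0 | accbabacabbabccbbbcbbacba
   7 |  23 | ba
   8 |   3 | babacabbabccbbbcbbacba
   9 |  10 | babccbbbcbbacba
  10 |   5 | bacabbabccbbbcbbacba
  11 |  20 | bacba
  12 |   9 | bbabccbbbcbbacba
  13 |  19 | bbacba
  14 |  15 | bbbcbbacba
  15 |  16 | bbcbbacba
  16 |  17 | bcbbacba
  17 |  12 | bccbbbcbbacba
  18 |   7 | cabbabccbbbcbbacba
  19 |  22 | cba
  20 |   2 | cbabacabbabccbbbcbbacba
  21 |  18 | cbbacba
  22 |  14 | cbbbcbbacba
  23 |   1 | ccbabacabbabccbbbcbbacba
  24 |  13 | ccbbbcbbacba

SA = [24, 4, 8, 11, 6, 21, 0, 23, 3, 10, 5, 20, 9, 19, 15, 16, 17, 12, 7, 22, 2, 18, 14, 1, 13]
rank  pair      lcp
   1  s[24:],s[4:]  1  'a'
   2  s[4:],s[8:]  2  'ab'
   3  s[8:],s[11:]  2  'ab'
   4  s[11:],s[6:]  1  'a'
   5  s[6:],s[21:]  2  'ac'
   6  s[21:],s[0:]  2  'ac'
   7  s[0:],s[23:]  0  ''
   8  s[23:],s[3:]  2  'ba'
   9  s[3:],s[10:]  3  'bab'
  10  s[10:],s[5:]  2  'ba'
  11  s[5:],s[20:]  3  'bac'
  12  s[20:],s[9:]  1  'b'
  13  s[9:],s[19:]  3  'bba'
  14  s[19:],s[15:]  2  'bb'
  15  s[15:],s[16:]  2  'bb'
  16  s[16:],s[17:]  1  'b'
  17  s[17:],s[12:]  2  'bc'
  18  s[12:],s[7:]  0  ''
  19  s[7:],s[22:]  1  'c'
  20  s[22:],s[2:]  3  'cba'
  21  s[2:],s[18:]  2  'cb'
  22  s[18:],s[14:]  3  'cbb'
  23  s[14:],s[1:]  1  'c'
  24  s[1:],s[13:]  3  'ccb'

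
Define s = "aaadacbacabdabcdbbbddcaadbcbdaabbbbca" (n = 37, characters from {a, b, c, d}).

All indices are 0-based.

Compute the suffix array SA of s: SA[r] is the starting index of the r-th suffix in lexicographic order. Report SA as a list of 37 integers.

rank | idx | suffix
   0 |  36 | a
   1 |   0 | aaadacbacabdabcdbbbddcaadbcbdaabbbbca
   2 |  29 | aabbbbca
   3 |   1 | aadacbacabdabcdbbbddcaadbcbdaabbbbca
   4 |  22 | aadbcbdaabbbbca
   5 |  30 | abbbbca
   6 |  12 | abcdbbbddcaadbcbdaabbbbca
   7 |   9 | abdabcdbbbddcaadbcbdaabbbbca
   8 |   7 | acabdabcdbbbddcaadbcbdaabbbbca
   9 |   4 | acbacabdabcdbbbddcaadbcbdaabbbbca
  10 |   2 | adacbacabdabcdbbbddcaadbcbdaabbbbca
  11 |  23 | adbcbdaabbbbca
  12 |   6 | bacabdabcdbbbddcaadbcbdaabbbbca
  13 |  31 | bbbbca
  14 |  32 | bbbca
  15 |  16 | bbbddcaadbcbdaabbbbca
  16 |  33 | bbca
  17 |  17 | bbddcaadbcbdaabbbbca
  18 |  34 | bca
  19 |  25 | bcbdaabbbbca
  20 |  13 | bcdbbbddcaadbcbdaabbbbca
  21 |  27 | bdaabbbbca
  22 |  10 | bdabcdbbbddcaadbcbdaabbbbca
  23 |  18 | bddcaadbcbdaabbbbca
  24 |  35 | ca
  25 |  21 | caadbcbdaabbbbca
  26 |   8 | cabdabcdbbbddcaadbcbdaabbbbca
  27 |   5 | cbacabdabcdbbbddcaadbcbdaabbbbca
  28 |  26 | cbdaabbbbca
  29 |  14 | cdbbbddcaadbcbdaabbbbca
  30 |  28 | daabbbbca
  31 |  11 | dabcdbbbddcaadbcbdaabbbbca
  32 |   3 | dacbacabdabcdbbbddcaadbcbdaabbbbca
  33 |  15 | dbbbddcaadbcbdaabbbbca
  34 |  24 | dbcbdaabbbbca
  35 |  20 | dcaadbcbdaabbbbca
  36 |  19 | ddcaadbcbdaabbbbca

[36, 0, 29, 1, 22, 30, 12, 9, 7, 4, 2, 23, 6, 31, 32, 16, 33, 17, 34, 25, 13, 27, 10, 18, 35, 21, 8, 5, 26, 14, 28, 11, 3, 15, 24, 20, 19]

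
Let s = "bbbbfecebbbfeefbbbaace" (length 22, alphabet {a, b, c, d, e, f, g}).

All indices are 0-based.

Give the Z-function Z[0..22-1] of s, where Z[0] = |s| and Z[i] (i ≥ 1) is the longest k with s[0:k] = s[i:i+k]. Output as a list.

[22, 3, 2, 1, 0, 0, 0, 0, 3, 2, 1, 0, 0, 0, 0, 3, 2, 1, 0, 0, 0, 0]

Z[0]=22
i=1: i≥r, start 0; Z[1]=3 extend→box=[1,4)
i=2: min(r-i=2, Z[1]=3)=2; Z[2]=2
i=3: min(r-i=1, Z[2]=2)=1; Z[3]=1
i=4: i≥r, start 0; Z[4]=0
i=5: i≥r, start 0; Z[5]=0
i=6: i≥r, start 0; Z[6]=0
i=7: i≥r, start 0; Z[7]=0
i=8: i≥r, start 0; Z[8]=3 extend→box=[8,11)
i=9: min(r-i=2, Z[1]=3)=2; Z[9]=2
i=10: min(r-i=1, Z[2]=2)=1; Z[10]=1
i=11: i≥r, start 0; Z[11]=0
i=12: i≥r, start 0; Z[12]=0
i=13: i≥r, start 0; Z[13]=0
i=14: i≥r, start 0; Z[14]=0
i=15: i≥r, start 0; Z[15]=3 extend→box=[15,18)
i=16: min(r-i=2, Z[1]=3)=2; Z[16]=2
i=17: min(r-i=1, Z[2]=2)=1; Z[17]=1
i=18: i≥r, start 0; Z[18]=0
i=19: i≥r, start 0; Z[19]=0
i=20: i≥r, start 0; Z[20]=0
i=21: i≥r, start 0; Z[21]=0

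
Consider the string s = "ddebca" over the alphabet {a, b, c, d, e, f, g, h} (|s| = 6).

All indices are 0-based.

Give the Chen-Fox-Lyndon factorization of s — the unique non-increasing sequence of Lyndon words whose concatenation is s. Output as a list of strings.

emit factor 1: 'dde' (i=0, period=3)
emit factor 2: 'bc' (i=3, period=2)
emit factor 3: 'a' (i=5, period=1)

["dde", "bc", "a"]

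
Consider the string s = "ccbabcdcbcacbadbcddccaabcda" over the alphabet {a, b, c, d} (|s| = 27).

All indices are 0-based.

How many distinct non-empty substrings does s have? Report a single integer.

338

sorted suffixes:
  #0 SA[0]=26  'a'
  #1 SA[1]=21  'aabcda'
  #2 SA[2]=22  'abcda'
  #3 SA[3]=3  'abcdcbcacbadbcddccaabcda'
  #4 SA[4]=10  'acbadbcddccaabcda'
  #5 SA[5]=13  'adbcddccaabcda'
  #6 SA[6]=2  'babcdcbcacbadbcddccaabcda'
  #7 SA[7]=12  'badbcddccaabcda'
  #8 SA[8]=8  'bcacbadbcddccaabcda'
  #9 SA[9]=23  'bcda'
  #10 SA[10]=4  'bcdcbcacbadbcddccaabcda'
  #11 SA[11]=15  'bcddccaabcda'
  #12 SA[12]=20  'caabcda'
  #13 SA[13]=9  'cacbadbcddccaabcda'
  #14 SA[14]=1  'cbabcdcbcacbadbcddccaabcda'
  #15 SA[15]=11  'cbadbcddccaabcda'
  #16 SA[16]=7  'cbcacbadbcddccaabcda'
  #17 SA[17]=19  'ccaabcda'
  #18 SA[18]=0  'ccbabcdcbcacbadbcddccaabcda'
  #19 SA[19]=24  'cda'
  #20 SA[20]=5  'cdcbcacbadbcddccaabcda'
  #21 SA[21]=16  'cddccaabcda'
  #22 SA[22]=25  'da'
  #23 SA[23]=14  'dbcddccaabcda'
  #24 SA[24]=6  'dcbcacbadbcddccaabcda'
  #25 SA[25]=18  'dccaabcda'
  #26 SA[26]=17  'ddccaabcda'

SA = [26, 21, 22, 3, 10, 13, 2, 12, 8, 23, 4, 15, 20, 9, 1, 11, 7, 19, 0, 24, 5, 16, 25, 14, 6, 18, 17]
i: (SA[i-1],SA[i]) lcp shared
  1: (26,21) 1 'a'
  2: (21,22) 1 'a'
  3: (22,3) 4 'abcd'
  4: (3,10) 1 'a'
  5: (10,13) 1 'a'
  6: (13,2) 0 ''
  7: (2,12) 2 'ba'
  8: (12,8) 1 'b'
  9: (8,23) 2 'bc'
  10: (23,4) 3 'bcd'
  11: (4,15) 3 'bcd'
  12: (15,20) 0 ''
  13: (20,9) 2 'ca'
  14: (9,1) 1 'c'
  15: (1,11) 3 'cba'
  16: (11,7) 2 'cb'
  17: (7,19) 1 'c'
  18: (19,0) 2 'cc'
  19: (0,24) 1 'c'
  20: (24,5) 2 'cd'
  21: (5,16) 2 'cd'
  22: (16,25) 0 ''
  23: (25,14) 1 'd'
  24: (14,6) 1 'd'
  25: (6,18) 2 'dc'
  26: (18,17) 1 'd'

n(n+1)/2 = 27·28/2 = 378
Σ LCP = 0 + 1 + 1 + 4 + 1 + 1 + 0 + 2 + 1 + 2 + 3 + 3 + 0 + 2 + 1 + 3 + 2 + 1 + 2 + 1 + 2 + 2 + 0 + 1 + 1 + 2 + 1 = 40
distinct = 378 − 40 = 338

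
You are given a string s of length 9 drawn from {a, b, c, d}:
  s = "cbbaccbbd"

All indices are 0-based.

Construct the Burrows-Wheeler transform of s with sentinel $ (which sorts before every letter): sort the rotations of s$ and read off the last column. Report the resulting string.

dbbccb$cab

rank  rotation    last
    0  $cbbaccbbd  d
    1  accbbd$cbb  b
    2  baccbbd$cb  b
    3  bbaccbbd$c  c
    4  bbd$cbbacc  c
    5  bd$cbbaccb  b
    6  cbbaccbbd$  $
    7  cbbd$cbbac  c
    8  ccbbd$cbba  a
    9  d$cbbaccbb  b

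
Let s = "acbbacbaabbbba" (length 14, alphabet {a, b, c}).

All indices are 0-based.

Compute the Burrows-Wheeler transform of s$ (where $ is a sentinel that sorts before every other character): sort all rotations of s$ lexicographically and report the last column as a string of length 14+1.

abbab$bcbbcbaaa

rank  rotation         last
    0  $acbbacbaabbbba  a
    1  a$acbbacbaabbbb  b
    2  aabbbba$acbbacb  b
    3  abbbba$acbbacba  a
    4  acbaabbbba$acbb  b
    5  acbbacbaabbbba$  $
    6  ba$acbbacbaabbb  b
    7  baabbbba$acbbac  c
    8  bacbaabbbba$acb  b
    9  bba$acbbacbaabb  b
   10  bbacbaabbbba$ac  c
   11  bbba$acbbacbaab  b
   12  bbbba$acbbacbaa  a
   13  cbaabbbba$acbba  a
   14  cbbacbaabbbba$a  a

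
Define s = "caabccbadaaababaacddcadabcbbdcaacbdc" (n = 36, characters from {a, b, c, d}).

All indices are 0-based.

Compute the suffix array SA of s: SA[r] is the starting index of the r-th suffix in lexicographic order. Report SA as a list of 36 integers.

rank→(start, suffix):
  0 → (9, 'aaababaacddcadabcbbdcaacbdc')
  1 → (10, 'aababaacddcadabcbbdcaacbdc')
  2 → (1, 'aabccbadaaababaacddcadabcbbdcaacbdc')
  3 → (30, 'aacbdc')
  4 → (15, 'aacddcadabcbbdcaacbdc')
  5 → (13, 'abaacddcadabcbbdcaacbdc')
  6 → (11, 'ababaacddcadabcbbdcaacbdc')
  7 → (23, 'abcbbdcaacbdc')
  8 → (2, 'abccbadaaababaacddcadabcbbdcaacbdc')
  9 → (31, 'acbdc')
  10 → (16, 'acddcadabcbbdcaacbdc')
  11 → (7, 'adaaababaacddcadabcbbdcaacbdc')
  12 → (21, 'adabcbbdcaacbdc')
  13 → (14, 'baacddcadabcbbdcaacbdc')
  14 → (12, 'babaacddcadabcbbdcaacbdc')
  15 → (6, 'badaaababaacddcadabcbbdcaacbdc')
  16 → (26, 'bbdcaacbdc')
  17 → (24, 'bcbbdcaacbdc')
  18 → (3, 'bccbadaaababaacddcadabcbbdcaacbdc')
  19 → (33, 'bdc')
  20 → (27, 'bdcaacbdc')
  21 → (35, 'c')
  22 → (0, 'caabccbadaaababaacddcadabcbbdcaacbdc')
  23 → (29, 'caacbdc')
  24 → (20, 'cadabcbbdcaacbdc')
  25 → (5, 'cbadaaababaacddcadabcbbdcaacbdc')
  26 → (25, 'cbbdcaacbdc')
  27 → (32, 'cbdc')
  28 → (4, 'ccbadaaababaacddcadabcbbdcaacbdc')
  29 → (17, 'cddcadabcbbdcaacbdc')
  30 → (8, 'daaababaacddcadabcbbdcaacbdc')
  31 → (22, 'dabcbbdcaacbdc')
  32 → (34, 'dc')
  33 → (28, 'dcaacbdc')
  34 → (19, 'dcadabcbbdcaacbdc')
  35 → (18, 'ddcadabcbbdcaacbdc')

[9, 10, 1, 30, 15, 13, 11, 23, 2, 31, 16, 7, 21, 14, 12, 6, 26, 24, 3, 33, 27, 35, 0, 29, 20, 5, 25, 32, 4, 17, 8, 22, 34, 28, 19, 18]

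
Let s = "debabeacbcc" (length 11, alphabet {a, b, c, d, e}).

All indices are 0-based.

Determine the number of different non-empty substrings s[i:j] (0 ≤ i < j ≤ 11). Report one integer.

60

rank | idx | suffix
   0 |   3 | abeacbcc
   1 |   6 | acbcc
   2 |   2 | babeacbcc
   3 |   8 | bcc
   4 |   4 | beacbcc
   5 |  10 | c
   6 |   7 | cbcc
   7 |   9 | cc
   8 |   0 | debabeacbcc
   9 |   5 | eacbcc
  10 |   1 | ebabeacbcc

SA = [3, 6, 2, 8, 4, 10, 7, 9, 0, 5, 1]
rank  pair      lcp
   1  s[3:],s[6:]  1  'a'
   2  s[6:],s[2:]  0  ''
   3  s[2:],s[8:]  1  'b'
   4  s[8:],s[4:]  1  'b'
   5  s[4:],s[10:]  0  ''
   6  s[10:],s[7:]  1  'c'
   7  s[7:],s[9:]  1  'c'
   8  s[9:],s[0:]  0  ''
   9  s[0:],s[5:]  0  ''
  10  s[5:],s[1:]  1  'e'

n(n+1)/2 = 11·12/2 = 66
Σ LCP = 0 + 1 + 0 + 1 + 1 + 0 + 1 + 1 + 0 + 0 + 1 = 6
distinct = 66 − 6 = 60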